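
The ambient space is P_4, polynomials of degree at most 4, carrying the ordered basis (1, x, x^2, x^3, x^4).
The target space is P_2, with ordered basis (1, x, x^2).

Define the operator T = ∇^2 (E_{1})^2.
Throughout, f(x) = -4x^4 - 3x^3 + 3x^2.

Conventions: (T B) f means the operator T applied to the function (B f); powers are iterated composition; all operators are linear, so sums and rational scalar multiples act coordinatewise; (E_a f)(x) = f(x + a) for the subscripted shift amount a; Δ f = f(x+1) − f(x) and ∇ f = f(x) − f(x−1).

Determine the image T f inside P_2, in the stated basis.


E_{1} f = -4x^4 - 19x^3 - 30x^2 - 19x - 4
E_{1} E_{1} f = -4x^4 - 35x^3 - 111x^2 - 152x - 76
∇ (E_{1})^2 f = -16x^3 - 81x^2 - 133x - 72
∇ ∇ (E_{1})^2 f = -48x^2 - 114x - 68

the image equals g(x) = -48x^2 - 114x - 68


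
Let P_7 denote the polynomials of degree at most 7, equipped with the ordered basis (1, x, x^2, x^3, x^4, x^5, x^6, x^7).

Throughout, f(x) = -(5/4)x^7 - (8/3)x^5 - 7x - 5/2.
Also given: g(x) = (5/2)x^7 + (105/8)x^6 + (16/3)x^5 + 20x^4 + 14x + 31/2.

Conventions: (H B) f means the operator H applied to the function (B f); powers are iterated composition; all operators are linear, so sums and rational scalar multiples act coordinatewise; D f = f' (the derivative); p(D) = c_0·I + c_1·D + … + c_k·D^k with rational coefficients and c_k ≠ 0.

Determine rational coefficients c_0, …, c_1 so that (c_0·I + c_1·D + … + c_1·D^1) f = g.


D^0 f = -(5/4)x^7 - (8/3)x^5 - 7x - 5/2
D^1 f = -(35/4)x^6 - (40/3)x^4 - 7
matching coefficients of g against c_0 f + c_1 Df + … from the top degree down determines the c_i
solution: c_0 = -2, c_1 = -3/2

p(D) = -2·I − (3/2)·D, i.e. c_0 = -2, c_1 = -3/2


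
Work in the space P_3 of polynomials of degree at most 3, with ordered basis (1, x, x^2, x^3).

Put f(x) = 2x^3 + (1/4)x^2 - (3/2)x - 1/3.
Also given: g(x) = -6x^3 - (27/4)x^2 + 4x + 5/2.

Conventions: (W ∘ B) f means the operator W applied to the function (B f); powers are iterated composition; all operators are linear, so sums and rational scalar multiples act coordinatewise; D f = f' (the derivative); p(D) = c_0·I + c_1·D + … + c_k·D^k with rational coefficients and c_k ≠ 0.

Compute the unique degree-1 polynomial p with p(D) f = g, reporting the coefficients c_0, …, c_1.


p(D) = -3·I − D, i.e. c_0 = -3, c_1 = -1

D^0 f = 2x^3 + (1/4)x^2 - (3/2)x - 1/3
D^1 f = 6x^2 + (1/2)x - 3/2
matching coefficients of g against c_0 f + c_1 Df + … from the top degree down determines the c_i
solution: c_0 = -3, c_1 = -1


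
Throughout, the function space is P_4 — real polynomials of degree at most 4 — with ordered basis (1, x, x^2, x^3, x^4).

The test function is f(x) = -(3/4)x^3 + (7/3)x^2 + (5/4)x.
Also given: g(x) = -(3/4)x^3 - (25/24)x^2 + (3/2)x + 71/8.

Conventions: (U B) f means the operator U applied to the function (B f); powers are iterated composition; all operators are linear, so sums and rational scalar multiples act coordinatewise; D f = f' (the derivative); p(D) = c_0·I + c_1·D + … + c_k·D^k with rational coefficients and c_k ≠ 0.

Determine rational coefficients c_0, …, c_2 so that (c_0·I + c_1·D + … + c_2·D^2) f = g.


D^0 f = -(3/4)x^3 + (7/3)x^2 + (5/4)x
D^1 f = -(9/4)x^2 + (14/3)x + 5/4
D^2 f = -(9/2)x + 14/3
matching coefficients of g against c_0 f + c_1 Df + … from the top degree down determines the c_i
solution: c_0 = 1, c_1 = 3/2, c_2 = 3/2

c_0 = 1, c_1 = 3/2, c_2 = 3/2


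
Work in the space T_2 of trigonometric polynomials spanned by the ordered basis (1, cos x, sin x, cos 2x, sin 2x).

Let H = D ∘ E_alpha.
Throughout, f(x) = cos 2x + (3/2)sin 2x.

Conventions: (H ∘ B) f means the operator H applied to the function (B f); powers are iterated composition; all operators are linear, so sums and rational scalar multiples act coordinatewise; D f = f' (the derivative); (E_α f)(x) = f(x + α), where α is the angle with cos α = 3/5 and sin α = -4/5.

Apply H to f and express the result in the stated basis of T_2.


g(x) = (27/25)cos 2x + (86/25)sin 2x

E_alpha f = -(43/25)cos 2x + (27/50)sin 2x
D E_alpha f = (27/25)cos 2x + (86/25)sin 2x


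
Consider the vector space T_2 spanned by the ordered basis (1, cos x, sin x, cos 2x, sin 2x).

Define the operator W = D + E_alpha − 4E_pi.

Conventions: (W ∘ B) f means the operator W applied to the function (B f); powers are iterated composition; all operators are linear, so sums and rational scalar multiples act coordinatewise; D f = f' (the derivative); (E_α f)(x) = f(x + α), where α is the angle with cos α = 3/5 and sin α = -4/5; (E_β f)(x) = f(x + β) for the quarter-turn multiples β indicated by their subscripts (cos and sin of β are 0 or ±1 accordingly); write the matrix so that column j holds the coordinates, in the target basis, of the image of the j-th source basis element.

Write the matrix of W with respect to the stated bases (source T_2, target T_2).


image of 1: -3
image of cos x: (23/5)cos x - (1/5)sin x
image of sin x: (1/5)cos x + (23/5)sin x
image of cos 2x: -(107/25)cos 2x - (26/25)sin 2x
image of sin 2x: (26/25)cos 2x - (107/25)sin 2x
each image's coordinates form column j of the matrix

the matrix is [[-3, 0, 0, 0, 0]; [0, 23/5, 1/5, 0, 0]; [0, -1/5, 23/5, 0, 0]; [0, 0, 0, -107/25, 26/25]; [0, 0, 0, -26/25, -107/25]] (rows listed top to bottom)


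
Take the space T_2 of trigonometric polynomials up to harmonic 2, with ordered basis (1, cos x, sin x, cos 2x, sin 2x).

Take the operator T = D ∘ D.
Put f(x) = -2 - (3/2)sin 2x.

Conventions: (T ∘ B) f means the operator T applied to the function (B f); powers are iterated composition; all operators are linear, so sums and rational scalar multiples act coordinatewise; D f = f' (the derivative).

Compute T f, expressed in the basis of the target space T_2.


D f = -3cos 2x
D D f = 6sin 2x

the image equals g(x) = 6sin 2x


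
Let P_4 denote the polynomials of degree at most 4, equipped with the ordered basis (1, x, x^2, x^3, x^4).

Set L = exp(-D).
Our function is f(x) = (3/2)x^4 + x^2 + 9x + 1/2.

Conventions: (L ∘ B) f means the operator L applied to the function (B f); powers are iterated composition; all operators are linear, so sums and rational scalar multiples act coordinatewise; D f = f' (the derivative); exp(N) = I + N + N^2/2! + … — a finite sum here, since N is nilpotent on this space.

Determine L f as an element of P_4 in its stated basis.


order-1 term: -6x^3 - 2x - 9
order-2 term: 9x^2 + 1
order-3 term: -6x
order-4 term: 3/2
the series for exp(-D) f terminates at order 4
exp(-D) f = (3/2)x^4 - 6x^3 + 10x^2 + x - 6

g(x) = (3/2)x^4 - 6x^3 + 10x^2 + x - 6


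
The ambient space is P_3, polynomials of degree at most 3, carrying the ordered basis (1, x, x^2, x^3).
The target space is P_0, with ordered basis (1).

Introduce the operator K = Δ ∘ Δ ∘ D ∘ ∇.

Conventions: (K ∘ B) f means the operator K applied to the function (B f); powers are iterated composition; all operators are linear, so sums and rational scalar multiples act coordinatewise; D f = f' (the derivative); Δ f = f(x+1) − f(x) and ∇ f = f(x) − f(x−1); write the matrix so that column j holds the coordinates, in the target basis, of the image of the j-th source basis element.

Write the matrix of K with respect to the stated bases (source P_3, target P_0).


image of 1: 0
image of x: 0
image of x^2: 0
image of x^3: 0
each image's coordinates form column j of the matrix

the matrix is [[0, 0, 0, 0]] (rows listed top to bottom)


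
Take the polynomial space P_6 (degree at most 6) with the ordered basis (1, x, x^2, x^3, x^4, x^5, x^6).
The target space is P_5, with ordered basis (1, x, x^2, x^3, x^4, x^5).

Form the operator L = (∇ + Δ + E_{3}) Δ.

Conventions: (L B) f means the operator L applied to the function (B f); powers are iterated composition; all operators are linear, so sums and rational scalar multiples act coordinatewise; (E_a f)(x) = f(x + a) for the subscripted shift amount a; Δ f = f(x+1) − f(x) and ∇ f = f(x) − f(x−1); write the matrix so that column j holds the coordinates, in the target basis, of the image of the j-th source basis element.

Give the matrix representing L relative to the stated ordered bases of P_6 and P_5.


image of 1: 0
image of x: 1
image of x^2: 2x + 11
image of x^3: 3x^2 + 33x + 43
image of x^4: 4x^3 + 66x^2 + 172x + 191
image of x^5: 5x^4 + 110x^3 + 430x^2 + 955x + 811
image of x^6: 6x^5 + 165x^4 + 860x^3 + 2865x^2 + 4866x + 3431
each image's coordinates form column j of the matrix

the matrix is [[0, 1, 11, 43, 191, 811, 3431]; [0, 0, 2, 33, 172, 955, 4866]; [0, 0, 0, 3, 66, 430, 2865]; [0, 0, 0, 0, 4, 110, 860]; [0, 0, 0, 0, 0, 5, 165]; [0, 0, 0, 0, 0, 0, 6]] (rows listed top to bottom)


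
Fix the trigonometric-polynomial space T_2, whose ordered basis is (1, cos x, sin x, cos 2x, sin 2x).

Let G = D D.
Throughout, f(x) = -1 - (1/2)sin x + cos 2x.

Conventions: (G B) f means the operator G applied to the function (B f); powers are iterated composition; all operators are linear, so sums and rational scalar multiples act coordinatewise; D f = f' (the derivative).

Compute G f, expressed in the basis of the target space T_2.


the image equals g(x) = (1/2)sin x - 4cos 2x

D f = -(1/2)cos x - 2sin 2x
D D f = (1/2)sin x - 4cos 2x


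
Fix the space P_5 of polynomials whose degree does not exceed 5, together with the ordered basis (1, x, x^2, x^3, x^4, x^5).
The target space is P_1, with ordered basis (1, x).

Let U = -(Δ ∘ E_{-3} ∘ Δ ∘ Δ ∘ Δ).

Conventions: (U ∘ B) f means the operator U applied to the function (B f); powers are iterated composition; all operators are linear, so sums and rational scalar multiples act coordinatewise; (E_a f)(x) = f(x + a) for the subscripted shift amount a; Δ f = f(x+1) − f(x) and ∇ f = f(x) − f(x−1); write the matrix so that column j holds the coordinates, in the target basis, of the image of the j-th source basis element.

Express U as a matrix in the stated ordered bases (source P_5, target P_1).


the matrix is [[0, 0, 0, 0, -24, 120]; [0, 0, 0, 0, 0, -120]] (rows listed top to bottom)

image of 1: 0
image of x: 0
image of x^2: 0
image of x^3: 0
image of x^4: -24
image of x^5: -120x + 120
each image's coordinates form column j of the matrix


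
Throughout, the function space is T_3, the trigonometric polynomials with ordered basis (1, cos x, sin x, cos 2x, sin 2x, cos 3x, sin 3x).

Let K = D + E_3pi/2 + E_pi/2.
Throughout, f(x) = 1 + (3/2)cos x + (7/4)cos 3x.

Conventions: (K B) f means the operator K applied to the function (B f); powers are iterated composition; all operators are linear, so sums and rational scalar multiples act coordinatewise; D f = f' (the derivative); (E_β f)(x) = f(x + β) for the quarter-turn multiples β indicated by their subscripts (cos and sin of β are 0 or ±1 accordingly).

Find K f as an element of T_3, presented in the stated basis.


g(x) = 2 - (3/2)sin x - (21/4)sin 3x

D f = -(3/2)sin x - (21/4)sin 3x
E_3pi/2 f = 1 + (3/2)sin x - (7/4)sin 3x
E_pi/2 f = 1 - (3/2)sin x + (7/4)sin 3x
(D + E_3pi/2 + E_pi/2) f = 2 - (3/2)sin x - (21/4)sin 3x


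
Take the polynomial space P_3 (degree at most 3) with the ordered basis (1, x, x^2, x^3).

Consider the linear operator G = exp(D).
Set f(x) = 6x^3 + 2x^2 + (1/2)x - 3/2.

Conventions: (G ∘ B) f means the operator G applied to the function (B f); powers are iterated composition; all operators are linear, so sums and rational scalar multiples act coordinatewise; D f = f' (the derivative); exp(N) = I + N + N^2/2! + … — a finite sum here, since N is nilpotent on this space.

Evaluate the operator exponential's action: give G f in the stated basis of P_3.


order-1 term: 18x^2 + 4x + 1/2
order-2 term: 18x + 2
order-3 term: 6
the series for exp(D) f terminates at order 3
exp(D) f = 6x^3 + 20x^2 + (45/2)x + 7

the image equals g(x) = 6x^3 + 20x^2 + (45/2)x + 7


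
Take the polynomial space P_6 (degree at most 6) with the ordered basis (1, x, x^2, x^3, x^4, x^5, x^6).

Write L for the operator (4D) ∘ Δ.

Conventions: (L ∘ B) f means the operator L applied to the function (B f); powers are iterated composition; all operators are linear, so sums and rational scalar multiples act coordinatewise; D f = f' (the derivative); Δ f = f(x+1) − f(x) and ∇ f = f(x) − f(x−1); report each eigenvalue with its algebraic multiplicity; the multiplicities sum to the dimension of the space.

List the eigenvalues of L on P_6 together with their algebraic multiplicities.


image of 1: 0
image of x: 0
image of x^2: 8
image of x^3: 24x + 12
image of x^4: 48x^2 + 48x + 16
image of x^5: 80x^3 + 120x^2 + 80x + 20
image of x^6: 120x^4 + 240x^3 + 240x^2 + 120x + 24
the matrix is upper triangular; its diagonal is (0, 0, 0, 0, 0, 0, 0)
for a triangular matrix the eigenvalues are the diagonal entries, with algebraic multiplicity their repetition count

λ = 0 (multiplicity 7)


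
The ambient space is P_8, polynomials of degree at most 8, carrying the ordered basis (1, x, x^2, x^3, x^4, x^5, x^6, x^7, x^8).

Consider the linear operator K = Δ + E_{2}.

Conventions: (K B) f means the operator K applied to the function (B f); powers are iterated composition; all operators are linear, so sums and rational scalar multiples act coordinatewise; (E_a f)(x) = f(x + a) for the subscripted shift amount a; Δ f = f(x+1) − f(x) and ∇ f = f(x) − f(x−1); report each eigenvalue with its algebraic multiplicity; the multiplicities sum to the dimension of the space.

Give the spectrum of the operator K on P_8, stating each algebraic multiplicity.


λ = 1 (multiplicity 9)

image of 1: 1
image of x: x + 3
image of x^2: x^2 + 6x + 5
image of x^3: x^3 + 9x^2 + 15x + 9
image of x^4: x^4 + 12x^3 + 30x^2 + 36x + 17
image of x^5: x^5 + 15x^4 + 50x^3 + 90x^2 + 85x + 33
image of x^6: x^6 + 18x^5 + 75x^4 + 180x^3 + 255x^2 + 198x + 65
image of x^7: x^7 + 21x^6 + 105x^5 + 315x^4 + 595x^3 + 693x^2 + 455x + 129
image of x^8: x^8 + 24x^7 + 140x^6 + 504x^5 + 1190x^4 + 1848x^3 + 1820x^2 + 1032x + 257
the matrix is upper triangular; its diagonal is (1, 1, 1, 1, 1, 1, 1, 1, 1)
for a triangular matrix the eigenvalues are the diagonal entries, with algebraic multiplicity their repetition count


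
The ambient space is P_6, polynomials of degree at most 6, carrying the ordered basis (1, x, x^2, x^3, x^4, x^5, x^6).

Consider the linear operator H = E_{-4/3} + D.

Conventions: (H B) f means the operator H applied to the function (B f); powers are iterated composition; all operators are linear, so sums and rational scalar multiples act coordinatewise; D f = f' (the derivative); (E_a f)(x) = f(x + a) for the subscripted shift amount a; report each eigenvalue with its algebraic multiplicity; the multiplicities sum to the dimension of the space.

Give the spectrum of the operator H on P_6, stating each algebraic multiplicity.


λ = 1 (multiplicity 7)

image of 1: 1
image of x: x - 1/3
image of x^2: x^2 - (2/3)x + 16/9
image of x^3: x^3 - x^2 + (16/3)x - 64/27
image of x^4: x^4 - (4/3)x^3 + (32/3)x^2 - (256/27)x + 256/81
image of x^5: x^5 - (5/3)x^4 + (160/9)x^3 - (640/27)x^2 + (1280/81)x - 1024/243
image of x^6: x^6 - 2x^5 + (80/3)x^4 - (1280/27)x^3 + (1280/27)x^2 - (2048/81)x + 4096/729
the matrix is upper triangular; its diagonal is (1, 1, 1, 1, 1, 1, 1)
for a triangular matrix the eigenvalues are the diagonal entries, with algebraic multiplicity their repetition count


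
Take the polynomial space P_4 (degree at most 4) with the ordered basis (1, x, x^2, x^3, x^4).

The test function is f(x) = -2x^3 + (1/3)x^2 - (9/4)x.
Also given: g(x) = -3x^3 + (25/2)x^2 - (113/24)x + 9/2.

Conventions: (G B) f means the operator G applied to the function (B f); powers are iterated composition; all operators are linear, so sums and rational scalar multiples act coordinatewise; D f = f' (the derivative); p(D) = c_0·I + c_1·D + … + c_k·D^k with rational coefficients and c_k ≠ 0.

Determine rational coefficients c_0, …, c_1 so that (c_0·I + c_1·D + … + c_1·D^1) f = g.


c_0 = 3/2, c_1 = -2

D^0 f = -2x^3 + (1/3)x^2 - (9/4)x
D^1 f = -6x^2 + (2/3)x - 9/4
matching coefficients of g against c_0 f + c_1 Df + … from the top degree down determines the c_i
solution: c_0 = 3/2, c_1 = -2


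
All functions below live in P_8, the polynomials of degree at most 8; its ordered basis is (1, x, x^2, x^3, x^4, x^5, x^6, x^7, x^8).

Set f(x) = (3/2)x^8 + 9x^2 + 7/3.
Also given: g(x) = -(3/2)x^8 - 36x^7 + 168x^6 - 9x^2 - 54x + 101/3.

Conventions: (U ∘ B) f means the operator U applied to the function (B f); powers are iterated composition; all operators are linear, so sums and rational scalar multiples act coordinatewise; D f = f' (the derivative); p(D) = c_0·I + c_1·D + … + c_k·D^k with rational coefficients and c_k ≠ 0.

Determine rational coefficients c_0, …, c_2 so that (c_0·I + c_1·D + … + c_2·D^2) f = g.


c_0 = -1, c_1 = -3, c_2 = 2

D^0 f = (3/2)x^8 + 9x^2 + 7/3
D^1 f = 12x^7 + 18x
D^2 f = 84x^6 + 18
matching coefficients of g against c_0 f + c_1 Df + … from the top degree down determines the c_i
solution: c_0 = -1, c_1 = -3, c_2 = 2


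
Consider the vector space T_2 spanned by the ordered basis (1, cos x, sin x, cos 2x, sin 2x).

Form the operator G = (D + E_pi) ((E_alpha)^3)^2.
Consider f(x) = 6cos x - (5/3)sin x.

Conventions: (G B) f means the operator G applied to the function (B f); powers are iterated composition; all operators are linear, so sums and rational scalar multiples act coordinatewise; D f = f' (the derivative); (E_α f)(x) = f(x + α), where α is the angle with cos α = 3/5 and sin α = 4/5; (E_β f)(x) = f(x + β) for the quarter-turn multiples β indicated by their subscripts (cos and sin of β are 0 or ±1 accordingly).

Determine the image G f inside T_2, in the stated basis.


g(x) = -(136471/46875)cos x - (389597/46875)sin x

E_alpha f = (34/15)cos x - (29/5)sin x
E_alpha E_alpha f = -(82/25)cos x - (397/75)sin x
E_alpha E_alpha E_alpha f = -(2326/375)cos x - (69/125)sin x
E_alpha (E_alpha)^3 f = -(2602/625)cos x + (8683/1875)sin x
E_alpha E_alpha (E_alpha)^3 f = (11314/9375)cos x + (19091/3125)sin x
E_alpha E_alpha E_alpha (E_alpha)^3 f = (87678/15625)cos x + (126563/46875)sin x
D ((E_alpha)^3)^2 f = (126563/46875)cos x - (87678/15625)sin x
E_pi ((E_alpha)^3)^2 f = -(87678/15625)cos x - (126563/46875)sin x
(D + E_pi) ((E_alpha)^3)^2 f = -(136471/46875)cos x - (389597/46875)sin x


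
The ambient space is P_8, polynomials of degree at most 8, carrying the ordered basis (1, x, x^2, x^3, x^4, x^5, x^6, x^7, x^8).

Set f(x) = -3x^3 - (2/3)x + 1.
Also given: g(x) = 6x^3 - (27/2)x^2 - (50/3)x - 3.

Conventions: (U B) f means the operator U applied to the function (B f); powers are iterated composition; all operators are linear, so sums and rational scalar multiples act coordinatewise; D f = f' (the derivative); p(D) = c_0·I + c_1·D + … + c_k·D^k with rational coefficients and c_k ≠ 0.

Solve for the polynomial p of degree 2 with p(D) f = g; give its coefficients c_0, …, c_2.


D^0 f = -3x^3 - (2/3)x + 1
D^1 f = -9x^2 - 2/3
D^2 f = -18x
matching coefficients of g against c_0 f + c_1 Df + … from the top degree down determines the c_i
solution: c_0 = -2, c_1 = 3/2, c_2 = 1

c_0 = -2, c_1 = 3/2, c_2 = 1


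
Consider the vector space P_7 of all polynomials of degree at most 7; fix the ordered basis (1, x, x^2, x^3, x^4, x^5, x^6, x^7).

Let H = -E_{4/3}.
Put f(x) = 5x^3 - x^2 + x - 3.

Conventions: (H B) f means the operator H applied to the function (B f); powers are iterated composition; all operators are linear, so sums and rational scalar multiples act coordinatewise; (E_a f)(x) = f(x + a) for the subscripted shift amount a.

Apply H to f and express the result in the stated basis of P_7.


g(x) = -5x^3 - 19x^2 - 25x - 227/27

E_{4/3} f = 5x^3 + 19x^2 + 25x + 227/27
(-E_{4/3}) f = -5x^3 - 19x^2 - 25x - 227/27


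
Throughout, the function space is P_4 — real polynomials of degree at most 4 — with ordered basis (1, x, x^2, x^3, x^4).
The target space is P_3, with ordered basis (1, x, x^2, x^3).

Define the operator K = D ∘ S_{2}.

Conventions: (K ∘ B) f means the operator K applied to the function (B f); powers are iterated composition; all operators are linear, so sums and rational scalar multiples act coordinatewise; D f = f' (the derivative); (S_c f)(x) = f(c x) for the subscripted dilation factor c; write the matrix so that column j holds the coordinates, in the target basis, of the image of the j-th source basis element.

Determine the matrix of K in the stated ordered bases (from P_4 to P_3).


the matrix is [[0, 2, 0, 0, 0]; [0, 0, 8, 0, 0]; [0, 0, 0, 24, 0]; [0, 0, 0, 0, 64]] (rows listed top to bottom)

image of 1: 0
image of x: 2
image of x^2: 8x
image of x^3: 24x^2
image of x^4: 64x^3
each image's coordinates form column j of the matrix


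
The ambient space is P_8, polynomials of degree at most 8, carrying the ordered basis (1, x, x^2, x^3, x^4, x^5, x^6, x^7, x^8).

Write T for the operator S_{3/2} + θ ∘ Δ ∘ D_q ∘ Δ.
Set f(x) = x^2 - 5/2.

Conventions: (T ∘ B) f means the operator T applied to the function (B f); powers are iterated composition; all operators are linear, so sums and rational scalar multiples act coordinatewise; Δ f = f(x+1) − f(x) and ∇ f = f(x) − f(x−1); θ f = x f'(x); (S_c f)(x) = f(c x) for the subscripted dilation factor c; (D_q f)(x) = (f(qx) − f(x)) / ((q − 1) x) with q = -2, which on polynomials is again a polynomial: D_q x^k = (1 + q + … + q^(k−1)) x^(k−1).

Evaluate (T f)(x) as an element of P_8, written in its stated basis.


S_{3/2} f = (9/4)x^2 - 5/2
Δ f = 2x + 1
D_q Δ f = 2
Δ D_q Δ f = 0
θ (Δ ∘ D_q ∘ Δ) f = 0
(S_{3/2} + θ ∘ Δ ∘ D_q ∘ Δ) f = (9/4)x^2 - 5/2

the result is g(x) = (9/4)x^2 - 5/2


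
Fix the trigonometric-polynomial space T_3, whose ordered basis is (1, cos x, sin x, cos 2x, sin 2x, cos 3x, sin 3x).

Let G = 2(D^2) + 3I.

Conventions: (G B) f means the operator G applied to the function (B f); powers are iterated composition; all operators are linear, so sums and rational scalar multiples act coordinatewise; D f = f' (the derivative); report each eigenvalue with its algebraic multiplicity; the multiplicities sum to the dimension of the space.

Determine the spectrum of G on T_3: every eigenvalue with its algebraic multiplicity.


λ = -15 (multiplicity 2), λ = -5 (multiplicity 2), λ = 1 (multiplicity 2), λ = 3 (multiplicity 1)

image of 1: 3
image of cos x: cos x
image of sin x: sin x
image of cos 2x: -5cos 2x
image of sin 2x: -5sin 2x
image of cos 3x: -15cos 3x
image of sin 3x: -15sin 3x
the matrix is diagonal; its diagonal is (3, 1, 1, -5, -5, -15, -15)
for a triangular matrix the eigenvalues are the diagonal entries, with algebraic multiplicity their repetition count


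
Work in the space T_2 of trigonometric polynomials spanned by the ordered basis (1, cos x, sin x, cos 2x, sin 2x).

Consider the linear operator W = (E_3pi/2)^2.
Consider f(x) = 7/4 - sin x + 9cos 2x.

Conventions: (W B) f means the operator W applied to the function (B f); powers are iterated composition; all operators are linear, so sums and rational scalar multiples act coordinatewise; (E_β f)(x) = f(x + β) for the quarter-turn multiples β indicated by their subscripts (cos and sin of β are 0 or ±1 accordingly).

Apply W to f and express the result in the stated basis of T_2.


E_3pi/2 f = 7/4 + cos x - 9cos 2x
E_3pi/2 E_3pi/2 f = 7/4 + sin x + 9cos 2x

g(x) = 7/4 + sin x + 9cos 2x


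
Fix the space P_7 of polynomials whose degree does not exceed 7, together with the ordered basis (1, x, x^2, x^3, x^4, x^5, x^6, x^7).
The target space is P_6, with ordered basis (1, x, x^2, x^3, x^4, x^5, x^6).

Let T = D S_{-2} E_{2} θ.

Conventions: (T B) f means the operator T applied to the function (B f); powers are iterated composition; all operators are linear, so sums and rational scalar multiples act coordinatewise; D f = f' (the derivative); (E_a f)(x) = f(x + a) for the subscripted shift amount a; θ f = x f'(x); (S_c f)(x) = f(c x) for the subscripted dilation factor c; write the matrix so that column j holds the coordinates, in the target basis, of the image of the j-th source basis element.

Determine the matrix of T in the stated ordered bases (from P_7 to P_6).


image of 1: 0
image of x: -2
image of x^2: 16x - 16
image of x^3: -72x^2 + 144x - 72
image of x^4: 256x^3 - 768x^2 + 768x - 256
image of x^5: -800x^4 + 3200x^3 - 4800x^2 + 3200x - 800
image of x^6: 2304x^5 - 11520x^4 + 23040x^3 - 23040x^2 + 11520x - 2304
image of x^7: -6272x^6 + 37632x^5 - 94080x^4 + 125440x^3 - 94080x^2 + 37632x - 6272
each image's coordinates form column j of the matrix

the matrix is [[0, -2, -16, -72, -256, -800, -2304, -6272]; [0, 0, 16, 144, 768, 3200, 11520, 37632]; [0, 0, 0, -72, -768, -4800, -23040, -94080]; [0, 0, 0, 0, 256, 3200, 23040, 125440]; [0, 0, 0, 0, 0, -800, -11520, -94080]; [0, 0, 0, 0, 0, 0, 2304, 37632]; [0, 0, 0, 0, 0, 0, 0, -6272]] (rows listed top to bottom)


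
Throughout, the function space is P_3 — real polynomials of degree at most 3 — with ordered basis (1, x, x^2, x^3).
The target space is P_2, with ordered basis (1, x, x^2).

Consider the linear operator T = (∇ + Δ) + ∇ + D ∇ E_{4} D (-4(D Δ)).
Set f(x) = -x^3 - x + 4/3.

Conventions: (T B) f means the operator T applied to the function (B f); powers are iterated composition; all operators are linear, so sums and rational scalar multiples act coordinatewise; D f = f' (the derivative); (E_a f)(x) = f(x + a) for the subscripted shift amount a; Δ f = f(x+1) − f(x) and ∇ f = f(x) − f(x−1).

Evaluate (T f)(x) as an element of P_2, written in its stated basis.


∇ f = -3x^2 + 3x - 2
Δ f = -3x^2 - 3x - 2
(∇ + Δ) f = -6x^2 - 4
∇ f = -3x^2 + 3x - 2
Δ f = -3x^2 - 3x - 2
D Δ f = -6x - 3
(-4(D Δ)) f = 24x + 12
D (-4(D Δ)) f = 24
E_{4} D (-4(D Δ)) f = 24
∇ E_{4} D (-4(D Δ)) f = 0
D ∇ E_{4} D (-4(D Δ)) f = 0
((∇ + Δ) + ∇ + D ∇ E_{4} D (-4(D Δ))) f = -9x^2 + 3x - 6

the image equals g(x) = -9x^2 + 3x - 6


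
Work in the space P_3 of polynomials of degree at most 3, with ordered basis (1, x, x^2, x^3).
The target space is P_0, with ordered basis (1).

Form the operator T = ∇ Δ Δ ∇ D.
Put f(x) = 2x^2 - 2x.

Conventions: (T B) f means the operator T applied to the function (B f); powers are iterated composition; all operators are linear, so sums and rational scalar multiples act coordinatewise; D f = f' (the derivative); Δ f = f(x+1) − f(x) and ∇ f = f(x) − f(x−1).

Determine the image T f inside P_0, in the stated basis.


g(x) = 0

D f = 4x - 2
∇ D f = 4
Δ ∇ D f = 0
Δ Δ ∇ D f = 0
∇ (Δ Δ) ∇ D f = 0


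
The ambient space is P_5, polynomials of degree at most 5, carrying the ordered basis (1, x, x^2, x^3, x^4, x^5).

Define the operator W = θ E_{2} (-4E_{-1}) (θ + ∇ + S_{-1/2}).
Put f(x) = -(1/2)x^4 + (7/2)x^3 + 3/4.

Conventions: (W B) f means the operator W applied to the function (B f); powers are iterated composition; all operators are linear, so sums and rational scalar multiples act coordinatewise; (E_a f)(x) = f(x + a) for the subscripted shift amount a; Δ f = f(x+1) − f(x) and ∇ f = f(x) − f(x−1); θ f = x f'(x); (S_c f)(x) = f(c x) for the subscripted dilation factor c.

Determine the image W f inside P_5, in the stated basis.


θ f = -2x^4 + (21/2)x^3
∇ f = -2x^3 + (27/2)x^2 - (25/2)x + 4
S_{-1/2} f = -(1/32)x^4 - (7/16)x^3 + 3/4
(θ + ∇ + S_{-1/2}) f = -(65/32)x^4 + (129/16)x^3 + (27/2)x^2 - (25/2)x + 19/4
E_{-1} (θ + ∇ + S_{-1/2}) f = -(65/32)x^4 + (259/16)x^3 - (183/8)x^2 - (115/16)x + 661/32
(-4E_{-1}) (θ + ∇ + S_{-1/2}) f = (65/8)x^4 - (259/4)x^3 + (183/2)x^2 + (115/4)x - 661/8
E_{2} (-4E_{-1}) (θ + ∇ + S_{-1/2}) f = (65/8)x^4 + (1/4)x^3 - 102x^2 - (489/4)x - 377/8
θ E_{2} (-4E_{-1}) (θ + ∇ + S_{-1/2}) f = (65/2)x^4 + (3/4)x^3 - 204x^2 - (489/4)x

the result is g(x) = (65/2)x^4 + (3/4)x^3 - 204x^2 - (489/4)x


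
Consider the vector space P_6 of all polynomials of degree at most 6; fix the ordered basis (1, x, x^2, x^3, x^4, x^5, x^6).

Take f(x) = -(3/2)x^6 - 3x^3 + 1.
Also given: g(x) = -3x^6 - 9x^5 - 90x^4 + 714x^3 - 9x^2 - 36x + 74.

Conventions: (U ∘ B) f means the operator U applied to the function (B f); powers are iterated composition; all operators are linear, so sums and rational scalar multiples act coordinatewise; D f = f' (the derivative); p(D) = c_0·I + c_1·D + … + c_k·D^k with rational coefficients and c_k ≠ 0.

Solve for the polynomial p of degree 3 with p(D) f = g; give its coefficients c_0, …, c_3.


p(D) = 2·I + D + 2·D^2 − 4·D^3, i.e. c_0 = 2, c_1 = 1, c_2 = 2, c_3 = -4

D^0 f = -(3/2)x^6 - 3x^3 + 1
D^1 f = -9x^5 - 9x^2
D^2 f = -45x^4 - 18x
D^3 f = -180x^3 - 18
matching coefficients of g against c_0 f + c_1 Df + … from the top degree down determines the c_i
solution: c_0 = 2, c_1 = 1, c_2 = 2, c_3 = -4


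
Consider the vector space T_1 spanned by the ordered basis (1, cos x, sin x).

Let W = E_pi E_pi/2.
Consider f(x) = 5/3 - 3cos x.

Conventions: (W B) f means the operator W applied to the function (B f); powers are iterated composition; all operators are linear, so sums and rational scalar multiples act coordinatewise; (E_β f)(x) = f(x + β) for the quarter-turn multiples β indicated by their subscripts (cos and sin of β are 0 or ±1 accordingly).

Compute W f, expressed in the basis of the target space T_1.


the image equals g(x) = 5/3 - 3sin x

E_pi/2 f = 5/3 + 3sin x
E_pi E_pi/2 f = 5/3 - 3sin x


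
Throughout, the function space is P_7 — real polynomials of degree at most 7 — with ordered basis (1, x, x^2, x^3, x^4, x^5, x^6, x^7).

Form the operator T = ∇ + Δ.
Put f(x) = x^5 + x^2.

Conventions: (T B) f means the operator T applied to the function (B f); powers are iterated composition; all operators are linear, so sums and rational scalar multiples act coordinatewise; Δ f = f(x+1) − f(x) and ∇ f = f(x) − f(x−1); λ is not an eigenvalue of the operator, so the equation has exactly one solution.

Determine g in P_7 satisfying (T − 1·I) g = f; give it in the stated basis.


the result is g(x) = -x^5 - 10x^4 - 80x^3 - 501x^2 - 2084x - 4330

write g with unknown coordinates in the stated basis and equate coefficients in (T − 1·I) g = f
solving from the highest basis element down gives g = -x^5 - 10x^4 - 80x^3 - 501x^2 - 2084x - 4330
check: T g = -10x^4 - 80x^3 - 500x^2 - 2084x - 4330
so T g − 1·g = x^5 + x^2 = f ✓


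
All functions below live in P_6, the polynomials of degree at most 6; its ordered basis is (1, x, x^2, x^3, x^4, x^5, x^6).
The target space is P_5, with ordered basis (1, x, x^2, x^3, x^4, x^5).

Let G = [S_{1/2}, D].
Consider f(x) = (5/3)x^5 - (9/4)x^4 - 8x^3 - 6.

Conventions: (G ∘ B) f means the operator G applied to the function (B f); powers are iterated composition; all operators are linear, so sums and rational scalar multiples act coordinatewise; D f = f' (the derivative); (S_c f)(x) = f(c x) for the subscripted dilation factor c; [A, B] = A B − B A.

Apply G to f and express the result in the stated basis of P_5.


the result is g(x) = (25/96)x^4 - (9/16)x^3 - 3x^2

D f = (25/3)x^4 - 9x^3 - 24x^2
S_{1/2} D f = (25/48)x^4 - (9/8)x^3 - 6x^2
S_{1/2} f = (5/96)x^5 - (9/64)x^4 - x^3 - 6
D S_{1/2} f = (25/96)x^4 - (9/16)x^3 - 3x^2
[S_{1/2}, D] f = (25/96)x^4 - (9/16)x^3 - 3x^2


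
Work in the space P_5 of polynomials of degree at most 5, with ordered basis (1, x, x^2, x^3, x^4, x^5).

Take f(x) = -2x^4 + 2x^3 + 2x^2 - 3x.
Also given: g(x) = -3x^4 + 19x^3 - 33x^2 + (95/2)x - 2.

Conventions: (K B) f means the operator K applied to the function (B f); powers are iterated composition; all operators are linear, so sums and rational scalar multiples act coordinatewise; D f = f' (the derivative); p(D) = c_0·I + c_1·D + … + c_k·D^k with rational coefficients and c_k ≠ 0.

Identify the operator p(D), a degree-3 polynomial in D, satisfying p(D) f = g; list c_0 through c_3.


p(D) = (3/2)·I − 2·D + D^2 − D^3, i.e. c_0 = 3/2, c_1 = -2, c_2 = 1, c_3 = -1

D^0 f = -2x^4 + 2x^3 + 2x^2 - 3x
D^1 f = -8x^3 + 6x^2 + 4x - 3
D^2 f = -24x^2 + 12x + 4
D^3 f = -48x + 12
matching coefficients of g against c_0 f + c_1 Df + … from the top degree down determines the c_i
solution: c_0 = 3/2, c_1 = -2, c_2 = 1, c_3 = -1


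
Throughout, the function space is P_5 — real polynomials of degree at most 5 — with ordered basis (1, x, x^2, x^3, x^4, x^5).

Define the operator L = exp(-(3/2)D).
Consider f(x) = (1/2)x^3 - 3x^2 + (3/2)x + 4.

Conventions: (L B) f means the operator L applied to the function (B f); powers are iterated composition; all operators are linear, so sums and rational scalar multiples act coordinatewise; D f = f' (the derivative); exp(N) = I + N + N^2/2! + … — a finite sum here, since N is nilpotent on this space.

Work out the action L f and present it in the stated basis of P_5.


order-1 term: -(9/4)x^2 + 9x - 9/4
order-2 term: (27/8)x - 27/4
order-3 term: -27/16
the series for exp(-(3/2)D) f terminates at order 3
exp(-(3/2)D) f = (1/2)x^3 - (21/4)x^2 + (111/8)x - 107/16

g(x) = (1/2)x^3 - (21/4)x^2 + (111/8)x - 107/16


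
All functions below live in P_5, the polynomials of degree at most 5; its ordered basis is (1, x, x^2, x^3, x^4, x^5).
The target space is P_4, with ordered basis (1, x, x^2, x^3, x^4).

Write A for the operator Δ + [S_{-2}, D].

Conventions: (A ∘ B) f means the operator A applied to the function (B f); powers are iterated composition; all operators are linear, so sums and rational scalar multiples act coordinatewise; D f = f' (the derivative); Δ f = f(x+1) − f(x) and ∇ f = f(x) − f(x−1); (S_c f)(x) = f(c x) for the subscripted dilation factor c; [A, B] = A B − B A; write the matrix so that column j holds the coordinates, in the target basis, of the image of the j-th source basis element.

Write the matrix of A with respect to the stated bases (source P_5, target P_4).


the matrix is [[0, 4, 1, 1, 1, 1]; [0, 0, -10, 3, 4, 5]; [0, 0, 0, 39, 6, 10]; [0, 0, 0, 0, -92, 10]; [0, 0, 0, 0, 0, 245]] (rows listed top to bottom)

image of 1: 0
image of x: 4
image of x^2: -10x + 1
image of x^3: 39x^2 + 3x + 1
image of x^4: -92x^3 + 6x^2 + 4x + 1
image of x^5: 245x^4 + 10x^3 + 10x^2 + 5x + 1
each image's coordinates form column j of the matrix


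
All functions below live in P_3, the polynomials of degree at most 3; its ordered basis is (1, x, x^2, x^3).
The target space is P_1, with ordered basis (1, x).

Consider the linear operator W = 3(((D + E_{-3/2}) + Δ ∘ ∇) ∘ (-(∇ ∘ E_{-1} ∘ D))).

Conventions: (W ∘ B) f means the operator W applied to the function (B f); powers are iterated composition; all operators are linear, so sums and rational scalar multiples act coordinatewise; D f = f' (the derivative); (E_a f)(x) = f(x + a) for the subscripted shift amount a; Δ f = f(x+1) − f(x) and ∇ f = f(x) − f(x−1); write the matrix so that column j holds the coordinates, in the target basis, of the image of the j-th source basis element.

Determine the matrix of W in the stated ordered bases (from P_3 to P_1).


the matrix is [[0, 0, -6, 36]; [0, 0, 0, -18]] (rows listed top to bottom)

image of 1: 0
image of x: 0
image of x^2: -6
image of x^3: -18x + 36
each image's coordinates form column j of the matrix


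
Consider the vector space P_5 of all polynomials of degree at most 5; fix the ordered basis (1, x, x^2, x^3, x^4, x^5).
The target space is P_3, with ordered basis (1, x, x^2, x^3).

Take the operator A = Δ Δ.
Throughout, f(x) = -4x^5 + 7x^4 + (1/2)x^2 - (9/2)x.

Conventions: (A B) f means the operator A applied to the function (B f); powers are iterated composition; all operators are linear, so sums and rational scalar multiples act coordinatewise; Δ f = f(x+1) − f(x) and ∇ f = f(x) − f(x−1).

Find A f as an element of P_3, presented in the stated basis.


Δ f = -20x^4 - 12x^3 + 2x^2 + 9x - 1
Δ Δ f = -80x^3 - 156x^2 - 112x - 21

g(x) = -80x^3 - 156x^2 - 112x - 21


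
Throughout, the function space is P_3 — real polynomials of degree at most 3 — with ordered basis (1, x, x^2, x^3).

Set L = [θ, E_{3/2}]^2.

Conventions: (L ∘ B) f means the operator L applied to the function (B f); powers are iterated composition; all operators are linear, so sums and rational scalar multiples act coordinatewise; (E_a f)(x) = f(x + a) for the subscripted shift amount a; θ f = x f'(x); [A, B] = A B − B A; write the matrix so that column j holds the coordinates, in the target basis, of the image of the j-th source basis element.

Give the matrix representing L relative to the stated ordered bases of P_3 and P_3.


image of 1: 0
image of x: 0
image of x^2: 9/2
image of x^3: (27/2)x + 81/2
each image's coordinates form column j of the matrix

the matrix is [[0, 0, 9/2, 81/2]; [0, 0, 0, 27/2]; [0, 0, 0, 0]; [0, 0, 0, 0]] (rows listed top to bottom)


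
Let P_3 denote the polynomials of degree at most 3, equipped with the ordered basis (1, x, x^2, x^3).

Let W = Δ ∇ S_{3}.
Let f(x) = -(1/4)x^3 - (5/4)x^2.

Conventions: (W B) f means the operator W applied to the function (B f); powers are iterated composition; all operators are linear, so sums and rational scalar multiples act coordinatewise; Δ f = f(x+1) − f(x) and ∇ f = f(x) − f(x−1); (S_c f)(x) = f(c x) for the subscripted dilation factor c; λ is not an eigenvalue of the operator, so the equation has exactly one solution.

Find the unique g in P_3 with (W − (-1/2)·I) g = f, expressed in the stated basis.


the result is g(x) = -(1/2)x^3 - (5/2)x^2 + 162x + 90

write g with unknown coordinates in the stated basis and equate coefficients in (W − (-1/2)·I) g = f
solving from the highest basis element down gives g = -(1/2)x^3 - (5/2)x^2 + 162x + 90
check: W g = -81x - 45
so W g − (-1/2)·g = -(1/4)x^3 - (5/4)x^2 = f ✓


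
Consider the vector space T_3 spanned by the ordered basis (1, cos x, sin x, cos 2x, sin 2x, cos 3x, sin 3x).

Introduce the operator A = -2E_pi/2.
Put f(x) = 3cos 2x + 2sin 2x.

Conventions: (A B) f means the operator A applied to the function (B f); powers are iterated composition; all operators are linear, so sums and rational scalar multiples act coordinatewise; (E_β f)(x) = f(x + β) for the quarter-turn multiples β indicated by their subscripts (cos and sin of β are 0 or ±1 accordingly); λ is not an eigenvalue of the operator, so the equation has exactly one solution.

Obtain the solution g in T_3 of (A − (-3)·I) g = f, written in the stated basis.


write g with unknown coordinates in the stated basis and equate coefficients in (A − (-3)·I) g = f
solving from the highest basis element down gives g = (3/5)cos 2x + (2/5)sin 2x
check: A g = (6/5)cos 2x + (4/5)sin 2x
so A g − (-3)·g = 3cos 2x + 2sin 2x = f ✓

the result is g(x) = (3/5)cos 2x + (2/5)sin 2x


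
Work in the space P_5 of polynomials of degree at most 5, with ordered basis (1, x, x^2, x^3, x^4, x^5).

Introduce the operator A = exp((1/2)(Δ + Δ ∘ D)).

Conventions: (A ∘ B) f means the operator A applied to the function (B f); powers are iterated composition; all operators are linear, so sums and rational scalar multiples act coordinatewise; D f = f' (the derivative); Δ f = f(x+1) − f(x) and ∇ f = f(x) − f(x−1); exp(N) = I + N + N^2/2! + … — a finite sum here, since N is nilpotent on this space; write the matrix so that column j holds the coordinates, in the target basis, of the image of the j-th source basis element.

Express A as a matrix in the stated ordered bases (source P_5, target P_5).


image of 1: 1
image of x: x + 1/2
image of x^2: x^2 + x + 7/4
image of x^3: x^3 + (3/2)x^2 + (21/4)x + 35/8
image of x^4: x^4 + 2x^3 + (21/2)x^2 + (35/2)x + 249/16
image of x^5: x^5 + (5/2)x^4 + (35/2)x^3 + (175/4)x^2 + (1245/16)x + 2017/32
each image's coordinates form column j of the matrix

the matrix is [[1, 1/2, 7/4, 35/8, 249/16, 2017/32]; [0, 1, 1, 21/4, 35/2, 1245/16]; [0, 0, 1, 3/2, 21/2, 175/4]; [0, 0, 0, 1, 2, 35/2]; [0, 0, 0, 0, 1, 5/2]; [0, 0, 0, 0, 0, 1]] (rows listed top to bottom)


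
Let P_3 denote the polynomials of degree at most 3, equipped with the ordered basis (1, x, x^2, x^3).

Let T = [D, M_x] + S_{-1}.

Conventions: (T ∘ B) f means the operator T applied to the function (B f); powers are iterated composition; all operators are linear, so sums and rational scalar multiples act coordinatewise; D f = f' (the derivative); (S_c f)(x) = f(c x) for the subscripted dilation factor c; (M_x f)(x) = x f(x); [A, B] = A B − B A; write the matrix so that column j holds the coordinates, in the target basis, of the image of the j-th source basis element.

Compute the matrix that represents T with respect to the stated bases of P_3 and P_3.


image of 1: 2
image of x: 0
image of x^2: 2x^2
image of x^3: 0
each image's coordinates form column j of the matrix

the matrix is [[2, 0, 0, 0]; [0, 0, 0, 0]; [0, 0, 2, 0]; [0, 0, 0, 0]] (rows listed top to bottom)
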